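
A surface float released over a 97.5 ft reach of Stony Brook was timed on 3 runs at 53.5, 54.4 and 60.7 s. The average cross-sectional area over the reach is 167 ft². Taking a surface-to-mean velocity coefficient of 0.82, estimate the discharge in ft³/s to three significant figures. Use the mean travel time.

238 ft³/s

t̄ = (53.5 + 54.4 + 60.7) / 3 = 56.2 s
v_surface = L / t̄ = 97.5 / 56.2 = 1.735 ft/s
v_mean = 0.82 × 1.735 = 1.423 ft/s
Q = A × v_mean = 167 × 1.423 = 237.6 ft³/s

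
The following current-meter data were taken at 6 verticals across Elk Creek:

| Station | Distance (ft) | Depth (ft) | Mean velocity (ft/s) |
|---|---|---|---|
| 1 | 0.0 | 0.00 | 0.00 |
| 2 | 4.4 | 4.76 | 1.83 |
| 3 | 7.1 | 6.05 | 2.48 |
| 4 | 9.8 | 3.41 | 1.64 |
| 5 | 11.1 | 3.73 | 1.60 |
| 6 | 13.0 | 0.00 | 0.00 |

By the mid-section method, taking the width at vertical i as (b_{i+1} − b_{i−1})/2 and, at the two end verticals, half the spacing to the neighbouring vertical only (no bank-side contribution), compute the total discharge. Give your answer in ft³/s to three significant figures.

w_2 = (7.1 − 0.0)/2 = 3.55 ft; q_2 = 1.83 × 4.76 × 3.55 = 30.92 ft³/s
w_3 = (9.8 − 4.4)/2 = 2.7 ft; q_3 = 2.48 × 6.05 × 2.7 = 40.51 ft³/s
w_4 = (11.1 − 7.1)/2 = 2 ft; q_4 = 1.64 × 3.41 × 2 = 11.18 ft³/s
w_5 = (13.0 − 9.8)/2 = 1.6 ft; q_5 = 1.60 × 3.73 × 1.6 = 9.549 ft³/s
Stations 1, 6 contribute zero (depth or velocity is 0).
Q = Σ qᵢ = 92.17 ft³/s

92.2 ft³/s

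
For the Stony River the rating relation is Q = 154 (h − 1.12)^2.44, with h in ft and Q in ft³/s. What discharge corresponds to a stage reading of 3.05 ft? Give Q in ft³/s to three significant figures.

Q = 154 × (3.05 − 1.12)^2.44 = 154 × 1.93^2.44 = 766.1 ft³/s

766 ft³/s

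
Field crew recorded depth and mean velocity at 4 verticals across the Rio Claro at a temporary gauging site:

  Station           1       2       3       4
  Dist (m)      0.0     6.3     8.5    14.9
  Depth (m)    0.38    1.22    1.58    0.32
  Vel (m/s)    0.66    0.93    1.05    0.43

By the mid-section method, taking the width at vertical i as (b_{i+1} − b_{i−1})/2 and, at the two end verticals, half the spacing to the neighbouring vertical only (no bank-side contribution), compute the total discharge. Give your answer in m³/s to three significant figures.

w_1 = (6.3 − 0.0)/2 = 3.15 m; q_1 = 0.66 × 0.38 × 3.15 = 0.7900 m³/s
w_2 = (8.5 − 0.0)/2 = 4.25 m; q_2 = 0.93 × 1.22 × 4.25 = 4.822 m³/s
w_3 = (14.9 − 6.3)/2 = 4.3 m; q_3 = 1.05 × 1.58 × 4.3 = 7.134 m³/s
w_4 = (14.9 − 8.5)/2 = 3.2 m; q_4 = 0.43 × 0.32 × 3.2 = 0.4403 m³/s
Q = Σ qᵢ = 13.19 m³/s

13.2 m³/s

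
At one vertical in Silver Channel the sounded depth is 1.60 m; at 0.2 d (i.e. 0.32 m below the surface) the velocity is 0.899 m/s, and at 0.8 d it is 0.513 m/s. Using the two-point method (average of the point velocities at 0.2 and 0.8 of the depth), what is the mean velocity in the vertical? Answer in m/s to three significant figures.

0.706 m/s

v̄ = (0.899 + 0.513) / 2 = 0.7060 m/s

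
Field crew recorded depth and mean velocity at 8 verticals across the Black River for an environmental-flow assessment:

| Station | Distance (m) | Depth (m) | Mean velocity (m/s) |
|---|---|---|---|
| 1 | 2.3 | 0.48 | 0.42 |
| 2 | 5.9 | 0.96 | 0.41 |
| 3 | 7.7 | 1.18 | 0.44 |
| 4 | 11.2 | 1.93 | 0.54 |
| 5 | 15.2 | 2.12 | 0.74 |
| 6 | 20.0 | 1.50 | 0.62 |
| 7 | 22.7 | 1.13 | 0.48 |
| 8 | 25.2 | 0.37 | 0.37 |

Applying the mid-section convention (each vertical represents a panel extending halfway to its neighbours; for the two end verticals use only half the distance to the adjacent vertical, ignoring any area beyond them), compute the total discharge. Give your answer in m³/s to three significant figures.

w_1 = (5.9 − 2.3)/2 = 1.8 m; q_1 = 0.42 × 0.48 × 1.8 = 0.3629 m³/s
w_2 = (7.7 − 2.3)/2 = 2.7 m; q_2 = 0.41 × 0.96 × 2.7 = 1.063 m³/s
w_3 = (11.2 − 5.9)/2 = 2.65 m; q_3 = 0.44 × 1.18 × 2.65 = 1.376 m³/s
w_4 = (15.2 − 7.7)/2 = 3.75 m; q_4 = 0.54 × 1.93 × 3.75 = 3.908 m³/s
w_5 = (20.0 − 11.2)/2 = 4.4 m; q_5 = 0.74 × 2.12 × 4.4 = 6.903 m³/s
w_6 = (22.7 − 15.2)/2 = 3.75 m; q_6 = 0.62 × 1.50 × 3.75 = 3.488 m³/s
w_7 = (25.2 − 20.0)/2 = 2.6 m; q_7 = 0.48 × 1.13 × 2.6 = 1.410 m³/s
w_8 = (25.2 − 22.7)/2 = 1.25 m; q_8 = 0.37 × 0.37 × 1.25 = 0.1711 m³/s
Q = Σ qᵢ = 18.68 m³/s

18.7 m³/s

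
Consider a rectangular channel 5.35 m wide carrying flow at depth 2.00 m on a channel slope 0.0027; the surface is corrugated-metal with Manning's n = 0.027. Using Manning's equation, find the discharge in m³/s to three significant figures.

22.5 m³/s

A = b·y = 5.35 × 2.00 = 10.70 m²
P = b + 2y = 5.35 + 2×2.00 = 9.350 m
R = A/P = 10.70/9.350 = 1.144 m
Q = (1/n)·A·R^(2/3)·S^(1/2) = (1/0.027) × 10.70 × 1.144^(2/3) × 0.0027^(1/2) = 22.53 m³/s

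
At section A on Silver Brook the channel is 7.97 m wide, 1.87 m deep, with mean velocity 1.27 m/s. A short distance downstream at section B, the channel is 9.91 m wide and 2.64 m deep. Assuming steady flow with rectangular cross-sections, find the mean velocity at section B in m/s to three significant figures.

0.723 m/s

Q = A₁V₁ = (7.97×1.87) × 1.27 = 18.93 m³/s
A₂ = 9.91 × 2.64 = 26.16 m²
V₂ = Q/A₂ = 18.93/26.16 = 0.7235 m/s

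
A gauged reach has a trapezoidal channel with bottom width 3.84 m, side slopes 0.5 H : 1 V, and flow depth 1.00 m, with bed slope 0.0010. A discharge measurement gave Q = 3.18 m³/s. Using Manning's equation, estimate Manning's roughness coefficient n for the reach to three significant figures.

0.0345

A = (b + z·y)·y = (3.84 + 0.5×1.00)×1.00 = 4.340 m²
P = b + 2y√(1+z²) = 3.84 + 2×1.00×√(1+0.5²) = 6.076 m
R = A/P = 4.340/6.076 = 0.7143 m
n = (1/Q)·A·R^(2/3)·S^(1/2) = (1/3.18) × 4.340 × 0.7991 × 0.03162 = 0.03449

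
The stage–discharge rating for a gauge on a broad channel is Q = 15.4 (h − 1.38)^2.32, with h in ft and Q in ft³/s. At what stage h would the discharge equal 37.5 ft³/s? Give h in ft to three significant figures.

2.85 ft

h − h₀ = (Q/C)^(1/b) = (37.5/15.4)^(1/2.32) = 1.468 ft
h = 1.38 + 1.468 = 2.848 ft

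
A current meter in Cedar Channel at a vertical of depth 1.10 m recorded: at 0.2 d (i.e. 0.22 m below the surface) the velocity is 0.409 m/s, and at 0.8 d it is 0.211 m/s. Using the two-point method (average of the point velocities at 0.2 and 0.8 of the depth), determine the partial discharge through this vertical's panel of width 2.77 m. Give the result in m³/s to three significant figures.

v̄ = (0.409 + 0.211) / 2 = 0.3100 m/s
q = v̄ × d × w = 0.3100 × 1.10 × 2.77 = 0.9446 m³/s

0.945 m³/s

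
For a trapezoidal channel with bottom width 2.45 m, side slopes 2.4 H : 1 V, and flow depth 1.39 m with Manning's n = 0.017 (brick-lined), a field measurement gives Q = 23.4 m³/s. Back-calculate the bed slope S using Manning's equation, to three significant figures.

0.00313

A = (b + z·y)·y = (2.45 + 2.4×1.39)×1.39 = 8.043 m²
P = b + 2y√(1+z²) = 2.45 + 2×1.39×√(1+2.4²) = 9.678 m
R = A/P = 8.043/9.678 = 0.8310 m
S = (Q·n / (1·A·R^(2/3)))² = (23.4×0.017 / (1×8.043×0.8839))² = 0.003131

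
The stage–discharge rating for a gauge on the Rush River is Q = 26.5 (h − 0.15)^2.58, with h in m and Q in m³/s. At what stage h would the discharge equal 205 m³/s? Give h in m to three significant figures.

h − h₀ = (Q/C)^(1/b) = (205/26.5)^(1/2.58) = 2.210 m
h = 0.15 + 2.210 = 2.360 m

2.36 m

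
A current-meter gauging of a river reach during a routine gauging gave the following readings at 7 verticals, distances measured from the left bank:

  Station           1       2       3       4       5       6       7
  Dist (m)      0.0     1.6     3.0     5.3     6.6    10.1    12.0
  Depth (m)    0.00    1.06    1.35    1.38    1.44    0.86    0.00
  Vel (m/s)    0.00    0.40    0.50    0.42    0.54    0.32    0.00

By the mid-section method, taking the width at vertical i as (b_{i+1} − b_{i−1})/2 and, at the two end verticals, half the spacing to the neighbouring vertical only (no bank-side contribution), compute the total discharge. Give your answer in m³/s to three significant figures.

w_2 = (3.0 − 0.0)/2 = 1.5 m; q_2 = 0.40 × 1.06 × 1.5 = 0.6360 m³/s
w_3 = (5.3 − 1.6)/2 = 1.85 m; q_3 = 0.50 × 1.35 × 1.85 = 1.249 m³/s
w_4 = (6.6 − 3.0)/2 = 1.8 m; q_4 = 0.42 × 1.38 × 1.8 = 1.043 m³/s
w_5 = (10.1 − 5.3)/2 = 2.4 m; q_5 = 0.54 × 1.44 × 2.4 = 1.866 m³/s
w_6 = (12.0 − 6.6)/2 = 2.7 m; q_6 = 0.32 × 0.86 × 2.7 = 0.7430 m³/s
Stations 1, 7 contribute zero (depth or velocity is 0).
Q = Σ qᵢ = 5.537 m³/s

5.54 m³/s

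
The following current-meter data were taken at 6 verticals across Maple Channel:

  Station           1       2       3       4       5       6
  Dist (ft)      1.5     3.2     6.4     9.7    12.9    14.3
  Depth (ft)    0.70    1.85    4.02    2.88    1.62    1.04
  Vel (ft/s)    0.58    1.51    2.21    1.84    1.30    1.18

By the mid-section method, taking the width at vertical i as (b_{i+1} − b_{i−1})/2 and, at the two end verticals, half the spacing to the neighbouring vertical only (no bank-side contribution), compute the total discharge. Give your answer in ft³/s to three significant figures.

w_1 = (3.2 − 1.5)/2 = 0.85 ft; q_1 = 0.58 × 0.70 × 0.85 = 0.3451 ft³/s
w_2 = (6.4 − 1.5)/2 = 2.45 ft; q_2 = 1.51 × 1.85 × 2.45 = 6.844 ft³/s
w_3 = (9.7 − 3.2)/2 = 3.25 ft; q_3 = 2.21 × 4.02 × 3.25 = 28.87 ft³/s
w_4 = (12.9 − 6.4)/2 = 3.25 ft; q_4 = 1.84 × 2.88 × 3.25 = 17.22 ft³/s
w_5 = (14.3 − 9.7)/2 = 2.3 ft; q_5 = 1.30 × 1.62 × 2.3 = 4.844 ft³/s
w_6 = (14.3 − 12.9)/2 = 0.7 ft; q_6 = 1.18 × 1.04 × 0.7 = 0.8590 ft³/s
Q = Σ qᵢ = 58.99 ft³/s

59.0 ft³/s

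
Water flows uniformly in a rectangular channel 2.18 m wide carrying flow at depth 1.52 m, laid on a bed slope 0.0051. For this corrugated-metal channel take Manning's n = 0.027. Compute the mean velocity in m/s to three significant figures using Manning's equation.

A = b·y = 2.18 × 1.52 = 3.314 m²
P = b + 2y = 2.18 + 2×1.52 = 5.220 m
R = A/P = 3.314/5.220 = 0.6348 m
Q = (1/n)·A·R^(2/3)·S^(1/2) = (1/0.027) × 3.314 × 0.6348^(2/3) × 0.0051^(1/2) = 6.474 m³/s
V = Q/A = 6.474/3.314 = 1.954 m/s

1.95 m/s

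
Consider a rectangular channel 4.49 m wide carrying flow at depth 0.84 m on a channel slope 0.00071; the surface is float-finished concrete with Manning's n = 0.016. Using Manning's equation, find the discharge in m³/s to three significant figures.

4.52 m³/s

A = b·y = 4.49 × 0.84 = 3.772 m²
P = b + 2y = 4.49 + 2×0.84 = 6.170 m
R = A/P = 3.772/6.170 = 0.6113 m
Q = (1/n)·A·R^(2/3)·S^(1/2) = (1/0.016) × 3.772 × 0.6113^(2/3) × 0.00071^(1/2) = 4.524 m³/s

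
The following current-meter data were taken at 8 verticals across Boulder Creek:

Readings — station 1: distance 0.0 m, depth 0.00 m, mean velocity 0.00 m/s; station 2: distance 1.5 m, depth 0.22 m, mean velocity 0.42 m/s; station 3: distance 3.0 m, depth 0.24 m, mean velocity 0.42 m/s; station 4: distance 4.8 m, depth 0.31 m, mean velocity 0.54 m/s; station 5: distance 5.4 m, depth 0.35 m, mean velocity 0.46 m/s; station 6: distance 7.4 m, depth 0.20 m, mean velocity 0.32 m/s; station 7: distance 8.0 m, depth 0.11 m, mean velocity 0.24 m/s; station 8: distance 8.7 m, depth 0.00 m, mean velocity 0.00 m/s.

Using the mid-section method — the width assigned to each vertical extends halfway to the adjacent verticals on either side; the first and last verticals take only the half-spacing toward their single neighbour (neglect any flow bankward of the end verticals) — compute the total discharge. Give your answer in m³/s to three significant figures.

0.815 m³/s

w_2 = (3.0 − 0.0)/2 = 1.5 m; q_2 = 0.42 × 0.22 × 1.5 = 0.1386 m³/s
w_3 = (4.8 − 1.5)/2 = 1.65 m; q_3 = 0.42 × 0.24 × 1.65 = 0.1663 m³/s
w_4 = (5.4 − 3.0)/2 = 1.2 m; q_4 = 0.54 × 0.31 × 1.2 = 0.2009 m³/s
w_5 = (7.4 − 4.8)/2 = 1.3 m; q_5 = 0.46 × 0.35 × 1.3 = 0.2093 m³/s
w_6 = (8.0 − 5.4)/2 = 1.3 m; q_6 = 0.32 × 0.20 × 1.3 = 0.08320 m³/s
w_7 = (8.7 − 7.4)/2 = 0.65 m; q_7 = 0.24 × 0.11 × 0.65 = 0.01716 m³/s
Stations 1, 8 contribute zero (depth or velocity is 0).
Q = Σ qᵢ = 0.8155 m³/s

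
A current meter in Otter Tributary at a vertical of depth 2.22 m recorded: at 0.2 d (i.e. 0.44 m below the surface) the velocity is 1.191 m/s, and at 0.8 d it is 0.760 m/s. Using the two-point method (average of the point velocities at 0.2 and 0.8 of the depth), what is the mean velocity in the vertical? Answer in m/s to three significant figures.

0.976 m/s

v̄ = (1.191 + 0.760) / 2 = 0.9755 m/s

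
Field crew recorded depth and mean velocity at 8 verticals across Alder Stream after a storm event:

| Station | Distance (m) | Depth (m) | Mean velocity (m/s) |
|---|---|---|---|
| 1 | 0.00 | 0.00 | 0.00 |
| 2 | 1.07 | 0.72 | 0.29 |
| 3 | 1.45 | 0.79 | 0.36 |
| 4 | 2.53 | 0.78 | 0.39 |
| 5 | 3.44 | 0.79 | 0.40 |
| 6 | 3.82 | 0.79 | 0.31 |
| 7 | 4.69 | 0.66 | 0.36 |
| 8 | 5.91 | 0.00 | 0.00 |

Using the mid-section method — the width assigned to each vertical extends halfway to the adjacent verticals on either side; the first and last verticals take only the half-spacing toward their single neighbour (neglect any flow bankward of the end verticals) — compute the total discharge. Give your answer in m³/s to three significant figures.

w_2 = (1.45 − 0.00)/2 = 0.725 m; q_2 = 0.29 × 0.72 × 0.725 = 0.1514 m³/s
w_3 = (2.53 − 1.07)/2 = 0.73 m; q_3 = 0.36 × 0.79 × 0.73 = 0.2076 m³/s
w_4 = (3.44 − 1.45)/2 = 0.995 m; q_4 = 0.39 × 0.78 × 0.995 = 0.3027 m³/s
w_5 = (3.82 − 2.53)/2 = 0.645 m; q_5 = 0.40 × 0.79 × 0.645 = 0.2038 m³/s
w_6 = (4.69 − 3.44)/2 = 0.625 m; q_6 = 0.31 × 0.79 × 0.625 = 0.1531 m³/s
w_7 = (5.91 − 3.82)/2 = 1.045 m; q_7 = 0.36 × 0.66 × 1.045 = 0.2483 m³/s
Stations 1, 8 contribute zero (depth or velocity is 0).
Q = Σ qᵢ = 1.267 m³/s

1.27 m³/s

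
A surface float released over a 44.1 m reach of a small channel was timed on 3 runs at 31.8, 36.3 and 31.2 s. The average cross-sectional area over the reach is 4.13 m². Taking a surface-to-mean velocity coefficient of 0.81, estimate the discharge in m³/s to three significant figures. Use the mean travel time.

t̄ = (31.8 + 36.3 + 31.2) / 3 = 33.1 s
v_surface = L / t̄ = 44.1 / 33.1 = 1.332 m/s
v_mean = 0.81 × 1.332 = 1.079 m/s
Q = A × v_mean = 4.13 × 1.079 = 4.457 m³/s

4.46 m³/s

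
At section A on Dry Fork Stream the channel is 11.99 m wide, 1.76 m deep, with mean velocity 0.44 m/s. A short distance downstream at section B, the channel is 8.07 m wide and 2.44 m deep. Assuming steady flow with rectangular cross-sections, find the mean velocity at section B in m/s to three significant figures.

0.472 m/s

Q = A₁V₁ = (11.99×1.76) × 0.44 = 9.285 m³/s
A₂ = 8.07 × 2.44 = 19.69 m²
V₂ = Q/A₂ = 9.285/19.69 = 0.4715 m/s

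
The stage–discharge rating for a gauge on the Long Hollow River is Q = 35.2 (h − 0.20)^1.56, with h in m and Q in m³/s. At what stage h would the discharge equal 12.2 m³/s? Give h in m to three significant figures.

0.707 m

h − h₀ = (Q/C)^(1/b) = (12.2/35.2)^(1/1.56) = 0.5070 m
h = 0.20 + 0.5070 = 0.7070 m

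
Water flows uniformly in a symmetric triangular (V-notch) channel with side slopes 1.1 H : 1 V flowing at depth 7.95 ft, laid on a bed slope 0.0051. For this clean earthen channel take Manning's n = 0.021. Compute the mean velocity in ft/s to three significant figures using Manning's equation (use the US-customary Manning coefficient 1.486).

10.4 ft/s

A = z·y² = 1.1×7.95² = 69.52 ft²
P = 2y√(1+z²) = 2×7.95×√(1+1.1²) = 23.64 ft
R = A/P = 69.52/23.64 = 2.941 ft
Q = (1.486/n)·A·R^(2/3)·S^(1/2) = (1.486/0.021) × 69.52 × 2.941^(2/3) × 0.0051^(1/2) = 721.2 ft³/s
V = Q/A = 721.2/69.52 = 10.37 ft/s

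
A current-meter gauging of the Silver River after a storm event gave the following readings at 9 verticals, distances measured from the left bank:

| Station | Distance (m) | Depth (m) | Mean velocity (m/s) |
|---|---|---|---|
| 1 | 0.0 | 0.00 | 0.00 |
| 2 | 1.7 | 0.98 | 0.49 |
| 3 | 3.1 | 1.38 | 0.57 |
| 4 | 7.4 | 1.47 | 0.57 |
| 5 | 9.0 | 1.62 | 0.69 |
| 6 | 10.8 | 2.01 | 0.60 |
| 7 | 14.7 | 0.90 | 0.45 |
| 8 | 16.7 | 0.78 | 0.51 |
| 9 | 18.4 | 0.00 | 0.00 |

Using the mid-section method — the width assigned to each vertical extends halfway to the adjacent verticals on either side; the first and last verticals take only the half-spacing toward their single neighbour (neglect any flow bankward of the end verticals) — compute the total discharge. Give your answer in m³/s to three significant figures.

w_2 = (3.1 − 0.0)/2 = 1.55 m; q_2 = 0.49 × 0.98 × 1.55 = 0.7443 m³/s
w_3 = (7.4 − 1.7)/2 = 2.85 m; q_3 = 0.57 × 1.38 × 2.85 = 2.242 m³/s
w_4 = (9.0 − 3.1)/2 = 2.95 m; q_4 = 0.57 × 1.47 × 2.95 = 2.472 m³/s
w_5 = (10.8 − 7.4)/2 = 1.7 m; q_5 = 0.69 × 1.62 × 1.7 = 1.900 m³/s
w_6 = (14.7 − 9.0)/2 = 2.85 m; q_6 = 0.60 × 2.01 × 2.85 = 3.437 m³/s
w_7 = (16.7 − 10.8)/2 = 2.95 m; q_7 = 0.45 × 0.90 × 2.95 = 1.195 m³/s
w_8 = (18.4 − 14.7)/2 = 1.85 m; q_8 = 0.51 × 0.78 × 1.85 = 0.7359 m³/s
Stations 1, 9 contribute zero (depth or velocity is 0).
Q = Σ qᵢ = 12.73 m³/s

12.7 m³/s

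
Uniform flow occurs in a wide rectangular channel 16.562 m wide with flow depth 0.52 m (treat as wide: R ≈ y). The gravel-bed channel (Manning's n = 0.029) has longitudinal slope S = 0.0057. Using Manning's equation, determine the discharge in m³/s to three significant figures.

A = b·y = 16.562 × 0.52 = 8.612 m²
Wide channel: R ≈ y = 0.52 m
Q = (1/n)·A·R^(2/3)·S^(1/2) = (1/0.029) × 8.612 × 0.5200^(2/3) × 0.0057^(1/2) = 14.50 m³/s

14.5 m³/s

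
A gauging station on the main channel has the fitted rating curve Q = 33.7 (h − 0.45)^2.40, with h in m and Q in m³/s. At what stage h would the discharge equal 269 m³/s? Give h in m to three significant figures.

2.83 m

h − h₀ = (Q/C)^(1/b) = (269/33.7)^(1/2.40) = 2.376 m
h = 0.45 + 2.376 = 2.826 m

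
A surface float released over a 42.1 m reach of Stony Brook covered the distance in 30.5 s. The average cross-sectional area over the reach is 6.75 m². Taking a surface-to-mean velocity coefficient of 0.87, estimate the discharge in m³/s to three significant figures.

v_surface = L / t̄ = 42.1 / 30.5 = 1.380 m/s
v_mean = 0.87 × 1.380 = 1.201 m/s
Q = A × v_mean = 6.75 × 1.201 = 8.106 m³/s

8.11 m³/s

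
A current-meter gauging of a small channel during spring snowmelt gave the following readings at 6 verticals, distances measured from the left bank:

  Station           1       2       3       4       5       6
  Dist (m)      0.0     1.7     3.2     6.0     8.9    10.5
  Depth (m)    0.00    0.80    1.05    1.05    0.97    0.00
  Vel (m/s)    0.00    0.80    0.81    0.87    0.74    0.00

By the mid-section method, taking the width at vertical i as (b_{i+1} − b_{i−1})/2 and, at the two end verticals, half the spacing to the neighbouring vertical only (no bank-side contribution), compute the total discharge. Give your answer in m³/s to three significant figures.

w_2 = (3.2 − 0.0)/2 = 1.6 m; q_2 = 0.80 × 0.80 × 1.6 = 1.024 m³/s
w_3 = (6.0 − 1.7)/2 = 2.15 m; q_3 = 0.81 × 1.05 × 2.15 = 1.829 m³/s
w_4 = (8.9 − 3.2)/2 = 2.85 m; q_4 = 0.87 × 1.05 × 2.85 = 2.603 m³/s
w_5 = (10.5 − 6.0)/2 = 2.25 m; q_5 = 0.74 × 0.97 × 2.25 = 1.615 m³/s
Stations 1, 6 contribute zero (depth or velocity is 0).
Q = Σ qᵢ = 7.071 m³/s

7.07 m³/s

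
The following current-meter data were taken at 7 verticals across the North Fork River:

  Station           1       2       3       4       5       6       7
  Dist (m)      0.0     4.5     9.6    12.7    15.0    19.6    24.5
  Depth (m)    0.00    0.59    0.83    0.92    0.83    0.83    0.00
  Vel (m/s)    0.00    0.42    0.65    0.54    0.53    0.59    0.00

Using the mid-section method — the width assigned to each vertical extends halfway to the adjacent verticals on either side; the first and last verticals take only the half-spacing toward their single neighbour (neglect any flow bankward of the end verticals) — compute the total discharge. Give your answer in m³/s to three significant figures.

w_2 = (9.6 − 0.0)/2 = 4.8 m; q_2 = 0.42 × 0.59 × 4.8 = 1.189 m³/s
w_3 = (12.7 − 4.5)/2 = 4.1 m; q_3 = 0.65 × 0.83 × 4.1 = 2.212 m³/s
w_4 = (15.0 − 9.6)/2 = 2.7 m; q_4 = 0.54 × 0.92 × 2.7 = 1.341 m³/s
w_5 = (19.6 − 12.7)/2 = 3.45 m; q_5 = 0.53 × 0.83 × 3.45 = 1.518 m³/s
w_6 = (24.5 − 15.0)/2 = 4.75 m; q_6 = 0.59 × 0.83 × 4.75 = 2.326 m³/s
Stations 1, 7 contribute zero (depth or velocity is 0).
Q = Σ qᵢ = 8.586 m³/s

8.59 m³/s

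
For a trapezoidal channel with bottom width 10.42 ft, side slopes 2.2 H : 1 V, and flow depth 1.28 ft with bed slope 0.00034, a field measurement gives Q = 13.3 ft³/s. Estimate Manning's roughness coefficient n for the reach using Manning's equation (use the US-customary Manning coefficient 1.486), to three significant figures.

0.0354

A = (b + z·y)·y = (10.42 + 2.2×1.28)×1.28 = 16.94 ft²
P = b + 2y√(1+z²) = 10.42 + 2×1.28×√(1+2.2²) = 16.61 ft
R = A/P = 16.94/16.61 = 1.020 ft
n = (1.486/Q)·A·R^(2/3)·S^(1/2) = (1.486/13.3) × 16.94 × 1.013 × 0.01844 = 0.03537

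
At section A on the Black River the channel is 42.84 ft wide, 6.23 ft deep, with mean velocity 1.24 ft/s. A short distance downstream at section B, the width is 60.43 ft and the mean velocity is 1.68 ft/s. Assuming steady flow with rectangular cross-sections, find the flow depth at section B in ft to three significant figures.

Q = A₁V₁ = (42.84×6.23) × 1.24 = 330.9 ft³/s
d₂ = Q/(b₂ V₂) = 330.9/(60.43×1.68) = 3.260 ft

3.26 ft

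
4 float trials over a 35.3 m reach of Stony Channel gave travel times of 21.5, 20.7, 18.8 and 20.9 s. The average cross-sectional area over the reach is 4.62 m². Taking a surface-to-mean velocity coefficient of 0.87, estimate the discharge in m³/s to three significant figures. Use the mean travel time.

6.93 m³/s

t̄ = (21.5 + 20.7 + 18.8 + 20.9) / 4 = 20.475 s
v_surface = L / t̄ = 35.3 / 20.475 = 1.724 m/s
v_mean = 0.87 × 1.724 = 1.500 m/s
Q = A × v_mean = 4.62 × 1.500 = 6.930 m³/s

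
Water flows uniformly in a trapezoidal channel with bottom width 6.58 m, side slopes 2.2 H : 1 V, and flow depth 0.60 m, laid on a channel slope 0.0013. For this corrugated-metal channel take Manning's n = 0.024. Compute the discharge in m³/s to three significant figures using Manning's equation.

4.49 m³/s

A = (b + z·y)·y = (6.58 + 2.2×0.60)×0.60 = 4.740 m²
P = b + 2y√(1+z²) = 6.58 + 2×0.60×√(1+2.2²) = 9.480 m
R = A/P = 4.740/9.480 = 0.5000 m
Q = (1/n)·A·R^(2/3)·S^(1/2) = (1/0.024) × 4.740 × 0.5000^(2/3) × 0.0013^(1/2) = 4.486 m³/s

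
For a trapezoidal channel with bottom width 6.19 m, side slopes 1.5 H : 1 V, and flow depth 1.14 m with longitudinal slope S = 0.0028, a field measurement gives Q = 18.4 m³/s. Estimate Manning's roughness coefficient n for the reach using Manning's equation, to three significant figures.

A = (b + z·y)·y = (6.19 + 1.5×1.14)×1.14 = 9.006 m²
P = b + 2y√(1+z²) = 6.19 + 2×1.14×√(1+1.5²) = 10.30 m
R = A/P = 9.006/10.30 = 0.8743 m
n = (1/Q)·A·R^(2/3)·S^(1/2) = (1/18.4) × 9.006 × 0.9144 × 0.05292 = 0.02368

0.0237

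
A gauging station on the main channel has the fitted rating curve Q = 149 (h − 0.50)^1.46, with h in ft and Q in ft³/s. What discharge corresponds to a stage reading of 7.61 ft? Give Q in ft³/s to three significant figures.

2610 ft³/s

Q = 149 × (7.61 − 0.50)^1.46 = 149 × 7.11^1.46 = 2612 ft³/s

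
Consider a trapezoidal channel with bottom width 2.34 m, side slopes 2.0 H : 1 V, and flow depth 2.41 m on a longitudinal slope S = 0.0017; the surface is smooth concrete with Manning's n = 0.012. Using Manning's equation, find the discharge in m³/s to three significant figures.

71.2 m³/s

A = (b + z·y)·y = (2.34 + 2.0×2.41)×2.41 = 17.26 m²
P = b + 2y√(1+z²) = 2.34 + 2×2.41×√(1+2.0²) = 13.12 m
R = A/P = 17.26/13.12 = 1.315 m
Q = (1/n)·A·R^(2/3)·S^(1/2) = (1/0.012) × 17.26 × 1.315^(2/3) × 0.0017^(1/2) = 71.18 m³/s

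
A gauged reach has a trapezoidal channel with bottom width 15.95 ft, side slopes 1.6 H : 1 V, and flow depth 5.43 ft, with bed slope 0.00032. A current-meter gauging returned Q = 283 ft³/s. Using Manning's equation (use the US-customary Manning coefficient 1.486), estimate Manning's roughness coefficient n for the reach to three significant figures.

0.0299

A = (b + z·y)·y = (15.95 + 1.6×5.43)×5.43 = 133.8 ft²
P = b + 2y√(1+z²) = 15.95 + 2×5.43×√(1+1.6²) = 36.44 ft
R = A/P = 133.8/36.44 = 3.671 ft
n = (1.486/Q)·A·R^(2/3)·S^(1/2) = (1.486/283) × 133.8 × 2.380 × 0.01789 = 0.02991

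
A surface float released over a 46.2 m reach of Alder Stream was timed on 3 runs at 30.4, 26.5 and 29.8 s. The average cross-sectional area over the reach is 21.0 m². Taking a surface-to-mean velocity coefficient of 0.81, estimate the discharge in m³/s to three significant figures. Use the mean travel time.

27.2 m³/s

t̄ = (30.4 + 26.5 + 29.8) / 3 = 28.9 s
v_surface = L / t̄ = 46.2 / 28.9 = 1.599 m/s
v_mean = 0.81 × 1.599 = 1.295 m/s
Q = A × v_mean = 21.0 × 1.295 = 27.19 m³/s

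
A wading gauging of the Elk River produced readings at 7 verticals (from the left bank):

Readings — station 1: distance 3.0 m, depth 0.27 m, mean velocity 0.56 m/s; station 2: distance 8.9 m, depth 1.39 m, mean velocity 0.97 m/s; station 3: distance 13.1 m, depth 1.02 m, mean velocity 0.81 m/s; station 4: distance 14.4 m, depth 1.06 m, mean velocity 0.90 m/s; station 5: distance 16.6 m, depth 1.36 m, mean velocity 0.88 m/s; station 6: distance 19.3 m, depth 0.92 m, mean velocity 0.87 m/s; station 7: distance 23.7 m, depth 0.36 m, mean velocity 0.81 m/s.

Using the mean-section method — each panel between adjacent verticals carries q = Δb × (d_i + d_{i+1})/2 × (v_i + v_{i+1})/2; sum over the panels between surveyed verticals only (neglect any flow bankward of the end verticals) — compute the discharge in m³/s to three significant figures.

Panel 1-2: Δb = 5.9 m, d̄ = (0.27+1.39)/2 = 0.83, v̄ = (0.56+0.97)/2 = 0.765 → q = 5.9×0.83×0.765 = 3.746 m³/s
Panel 2-3: Δb = 4.2 m, d̄ = (1.39+1.02)/2 = 1.205, v̄ = (0.97+0.81)/2 = 0.89 → q = 4.2×1.205×0.89 = 4.504 m³/s
Panel 3-4: Δb = 1.3 m, d̄ = (1.02+1.06)/2 = 1.04, v̄ = (0.81+0.90)/2 = 0.855 → q = 1.3×1.04×0.855 = 1.156 m³/s
Panel 4-5: Δb = 2.2 m, d̄ = (1.06+1.36)/2 = 1.21, v̄ = (0.90+0.88)/2 = 0.89 → q = 2.2×1.21×0.89 = 2.369 m³/s
Panel 5-6: Δb = 2.7 m, d̄ = (1.36+0.92)/2 = 1.14, v̄ = (0.88+0.87)/2 = 0.875 → q = 2.7×1.14×0.875 = 2.693 m³/s
Panel 6-7: Δb = 4.4 m, d̄ = (0.92+0.36)/2 = 0.64, v̄ = (0.87+0.81)/2 = 0.84 → q = 4.4×0.64×0.84 = 2.365 m³/s
Q = Σ q = 16.83 m³/s

16.8 m³/s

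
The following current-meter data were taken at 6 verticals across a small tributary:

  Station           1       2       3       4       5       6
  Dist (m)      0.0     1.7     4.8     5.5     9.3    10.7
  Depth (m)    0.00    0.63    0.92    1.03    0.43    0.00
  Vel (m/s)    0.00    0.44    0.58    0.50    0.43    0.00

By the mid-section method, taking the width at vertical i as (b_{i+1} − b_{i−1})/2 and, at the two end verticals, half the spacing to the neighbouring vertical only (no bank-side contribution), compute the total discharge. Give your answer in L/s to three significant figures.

w_2 = (4.8 − 0.0)/2 = 2.4 m; q_2 = 0.44 × 0.63 × 2.4 = 0.6653 m³/s
w_3 = (5.5 − 1.7)/2 = 1.9 m; q_3 = 0.58 × 0.92 × 1.9 = 1.014 m³/s
w_4 = (9.3 − 4.8)/2 = 2.25 m; q_4 = 0.50 × 1.03 × 2.25 = 1.159 m³/s
w_5 = (10.7 − 5.5)/2 = 2.6 m; q_5 = 0.43 × 0.43 × 2.6 = 0.4807 m³/s
Stations 1, 6 contribute zero (depth or velocity is 0).
Q = Σ qᵢ = 3.319 m³/s
= 3.319 × 1000 = 3319 L/s

3320 L/s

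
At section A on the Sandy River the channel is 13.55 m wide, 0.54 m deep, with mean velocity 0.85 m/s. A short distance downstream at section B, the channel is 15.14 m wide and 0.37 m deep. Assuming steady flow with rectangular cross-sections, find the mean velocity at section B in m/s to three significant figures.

Q = A₁V₁ = (13.55×0.54) × 0.85 = 6.219 m³/s
A₂ = 15.14 × 0.37 = 5.602 m²
V₂ = Q/A₂ = 6.219/5.602 = 1.110 m/s

1.11 m/s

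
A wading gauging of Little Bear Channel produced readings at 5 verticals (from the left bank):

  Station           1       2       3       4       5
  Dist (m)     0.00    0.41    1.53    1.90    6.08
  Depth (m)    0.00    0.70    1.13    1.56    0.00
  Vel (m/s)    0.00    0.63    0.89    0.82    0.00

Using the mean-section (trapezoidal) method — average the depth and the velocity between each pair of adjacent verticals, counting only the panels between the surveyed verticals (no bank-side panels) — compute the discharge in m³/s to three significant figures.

2.59 m³/s

Panel 1-2: Δb = 0.41 m, d̄ = (0.00+0.70)/2 = 0.35, v̄ = (0.00+0.63)/2 = 0.315 → q = 0.41×0.35×0.315 = 0.04520 m³/s
Panel 2-3: Δb = 1.12 m, d̄ = (0.70+1.13)/2 = 0.915, v̄ = (0.63+0.89)/2 = 0.76 → q = 1.12×0.915×0.76 = 0.7788 m³/s
Panel 3-4: Δb = 0.37 m, d̄ = (1.13+1.56)/2 = 1.345, v̄ = (0.89+0.82)/2 = 0.855 → q = 0.37×1.345×0.855 = 0.4255 m³/s
Panel 4-5: Δb = 4.18 m, d̄ = (1.56+0.00)/2 = 0.78, v̄ = (0.82+0.00)/2 = 0.41 → q = 4.18×0.78×0.41 = 1.337 m³/s
Q = Σ q = 2.586 m³/s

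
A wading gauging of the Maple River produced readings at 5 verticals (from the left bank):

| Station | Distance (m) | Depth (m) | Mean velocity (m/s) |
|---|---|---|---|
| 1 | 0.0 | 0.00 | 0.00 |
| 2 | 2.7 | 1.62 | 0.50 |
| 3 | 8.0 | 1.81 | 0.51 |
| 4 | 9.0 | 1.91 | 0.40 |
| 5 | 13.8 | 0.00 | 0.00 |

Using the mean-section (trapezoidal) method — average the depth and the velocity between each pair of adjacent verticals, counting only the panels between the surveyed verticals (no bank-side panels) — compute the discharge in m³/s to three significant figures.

6.90 m³/s

Panel 1-2: Δb = 2.7 m, d̄ = (0.00+1.62)/2 = 0.81, v̄ = (0.00+0.50)/2 = 0.25 → q = 2.7×0.81×0.25 = 0.5468 m³/s
Panel 2-3: Δb = 5.3 m, d̄ = (1.62+1.81)/2 = 1.715, v̄ = (0.50+0.51)/2 = 0.505 → q = 5.3×1.715×0.505 = 4.590 m³/s
Panel 3-4: Δb = 1 m, d̄ = (1.81+1.91)/2 = 1.86, v̄ = (0.51+0.40)/2 = 0.455 → q = 1×1.86×0.455 = 0.8463 m³/s
Panel 4-5: Δb = 4.8 m, d̄ = (1.91+0.00)/2 = 0.955, v̄ = (0.40+0.00)/2 = 0.2 → q = 4.8×0.955×0.2 = 0.9168 m³/s
Q = Σ q = 6.900 m³/s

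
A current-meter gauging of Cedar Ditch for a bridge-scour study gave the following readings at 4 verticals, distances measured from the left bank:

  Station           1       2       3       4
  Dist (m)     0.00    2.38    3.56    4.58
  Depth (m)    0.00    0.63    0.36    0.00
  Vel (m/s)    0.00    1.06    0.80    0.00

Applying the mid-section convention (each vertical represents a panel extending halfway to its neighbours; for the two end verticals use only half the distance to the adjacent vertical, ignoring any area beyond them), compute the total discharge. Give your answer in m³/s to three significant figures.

1.51 m³/s

w_2 = (3.56 − 0.00)/2 = 1.78 m; q_2 = 1.06 × 0.63 × 1.78 = 1.189 m³/s
w_3 = (4.58 − 2.38)/2 = 1.1 m; q_3 = 0.80 × 0.36 × 1.1 = 0.3168 m³/s
Stations 1, 4 contribute zero (depth or velocity is 0).
Q = Σ qᵢ = 1.505 m³/s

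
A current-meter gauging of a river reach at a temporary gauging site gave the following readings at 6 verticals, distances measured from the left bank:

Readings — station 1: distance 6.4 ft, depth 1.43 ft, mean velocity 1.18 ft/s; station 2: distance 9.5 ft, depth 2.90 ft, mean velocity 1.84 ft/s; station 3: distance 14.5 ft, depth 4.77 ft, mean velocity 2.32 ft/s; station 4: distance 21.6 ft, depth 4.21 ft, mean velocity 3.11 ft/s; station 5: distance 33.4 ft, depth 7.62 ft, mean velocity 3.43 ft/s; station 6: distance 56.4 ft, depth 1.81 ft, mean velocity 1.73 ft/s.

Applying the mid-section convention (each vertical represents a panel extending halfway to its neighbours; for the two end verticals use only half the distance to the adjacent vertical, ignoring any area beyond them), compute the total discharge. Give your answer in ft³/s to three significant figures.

706 ft³/s

w_1 = (9.5 − 6.4)/2 = 1.55 ft; q_1 = 1.18 × 1.43 × 1.55 = 2.615 ft³/s
w_2 = (14.5 − 6.4)/2 = 4.05 ft; q_2 = 1.84 × 2.90 × 4.05 = 21.61 ft³/s
w_3 = (21.6 − 9.5)/2 = 6.05 ft; q_3 = 2.32 × 4.77 × 6.05 = 66.95 ft³/s
w_4 = (33.4 − 14.5)/2 = 9.45 ft; q_4 = 3.11 × 4.21 × 9.45 = 123.7 ft³/s
w_5 = (56.4 − 21.6)/2 = 17.4 ft; q_5 = 3.43 × 7.62 × 17.4 = 454.8 ft³/s
w_6 = (56.4 − 33.4)/2 = 11.5 ft; q_6 = 1.73 × 1.81 × 11.5 = 36.01 ft³/s
Q = Σ qᵢ = 705.7 ft³/s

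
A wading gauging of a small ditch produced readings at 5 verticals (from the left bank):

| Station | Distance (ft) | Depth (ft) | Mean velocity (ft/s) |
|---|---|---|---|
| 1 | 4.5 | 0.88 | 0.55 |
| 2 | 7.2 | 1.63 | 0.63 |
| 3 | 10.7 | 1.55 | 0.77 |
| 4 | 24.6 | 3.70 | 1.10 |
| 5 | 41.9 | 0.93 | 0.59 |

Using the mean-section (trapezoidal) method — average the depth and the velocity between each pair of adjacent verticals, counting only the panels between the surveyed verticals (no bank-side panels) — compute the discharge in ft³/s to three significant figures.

73.9 ft³/s

Panel 1-2: Δb = 2.7 ft, d̄ = (0.88+1.63)/2 = 1.255, v̄ = (0.55+0.63)/2 = 0.59 → q = 2.7×1.255×0.59 = 1.999 ft³/s
Panel 2-3: Δb = 3.5 ft, d̄ = (1.63+1.55)/2 = 1.59, v̄ = (0.63+0.77)/2 = 0.7 → q = 3.5×1.59×0.7 = 3.896 ft³/s
Panel 3-4: Δb = 13.9 ft, d̄ = (1.55+3.70)/2 = 2.625, v̄ = (0.77+1.10)/2 = 0.935 → q = 13.9×2.625×0.935 = 34.12 ft³/s
Panel 4-5: Δb = 17.3 ft, d̄ = (3.70+0.93)/2 = 2.315, v̄ = (1.10+0.59)/2 = 0.845 → q = 17.3×2.315×0.845 = 33.84 ft³/s
Q = Σ q = 73.85 ft³/s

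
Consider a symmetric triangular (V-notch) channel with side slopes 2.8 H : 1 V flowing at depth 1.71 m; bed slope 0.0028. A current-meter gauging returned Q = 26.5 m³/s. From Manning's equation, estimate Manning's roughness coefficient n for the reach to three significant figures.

0.0141

A = z·y² = 2.8×1.71² = 8.187 m²
P = 2y√(1+z²) = 2×1.71×√(1+2.8²) = 10.17 m
R = A/P = 8.187/10.17 = 0.8052 m
n = (1/Q)·A·R^(2/3)·S^(1/2) = (1/26.5) × 8.187 × 0.8655 × 0.05292 = 0.01415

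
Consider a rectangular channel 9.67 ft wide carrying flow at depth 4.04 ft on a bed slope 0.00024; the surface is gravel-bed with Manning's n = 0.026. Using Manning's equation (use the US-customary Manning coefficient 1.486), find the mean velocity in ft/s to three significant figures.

A = b·y = 9.67 × 4.04 = 39.07 ft²
P = b + 2y = 9.67 + 2×4.04 = 17.75 ft
R = A/P = 39.07/17.75 = 2.201 ft
Q = (1.486/n)·A·R^(2/3)·S^(1/2) = (1.486/0.026) × 39.07 × 2.201^(2/3) × 0.00024^(1/2) = 58.53 ft³/s
V = Q/A = 58.53/39.07 = 1.498 ft/s

1.50 ft/s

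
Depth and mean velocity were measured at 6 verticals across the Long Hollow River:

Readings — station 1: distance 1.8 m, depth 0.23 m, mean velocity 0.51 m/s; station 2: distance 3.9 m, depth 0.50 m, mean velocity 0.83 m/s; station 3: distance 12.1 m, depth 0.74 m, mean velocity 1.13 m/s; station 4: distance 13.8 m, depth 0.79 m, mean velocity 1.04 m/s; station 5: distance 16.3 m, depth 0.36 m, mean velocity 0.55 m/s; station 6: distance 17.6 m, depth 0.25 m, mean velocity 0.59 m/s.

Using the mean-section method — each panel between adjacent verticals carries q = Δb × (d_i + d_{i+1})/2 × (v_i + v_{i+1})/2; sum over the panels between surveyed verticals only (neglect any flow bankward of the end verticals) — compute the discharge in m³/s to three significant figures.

8.28 m³/s

Panel 1-2: Δb = 2.1 m, d̄ = (0.23+0.50)/2 = 0.365, v̄ = (0.51+0.83)/2 = 0.67 → q = 2.1×0.365×0.67 = 0.5136 m³/s
Panel 2-3: Δb = 8.2 m, d̄ = (0.50+0.74)/2 = 0.62, v̄ = (0.83+1.13)/2 = 0.98 → q = 8.2×0.62×0.98 = 4.982 m³/s
Panel 3-4: Δb = 1.7 m, d̄ = (0.74+0.79)/2 = 0.765, v̄ = (1.13+1.04)/2 = 1.085 → q = 1.7×0.765×1.085 = 1.411 m³/s
Panel 4-5: Δb = 2.5 m, d̄ = (0.79+0.36)/2 = 0.575, v̄ = (1.04+0.55)/2 = 0.795 → q = 2.5×0.575×0.795 = 1.143 m³/s
Panel 5-6: Δb = 1.3 m, d̄ = (0.36+0.25)/2 = 0.305, v̄ = (0.55+0.59)/2 = 0.57 → q = 1.3×0.305×0.57 = 0.2260 m³/s
Q = Σ q = 8.276 m³/s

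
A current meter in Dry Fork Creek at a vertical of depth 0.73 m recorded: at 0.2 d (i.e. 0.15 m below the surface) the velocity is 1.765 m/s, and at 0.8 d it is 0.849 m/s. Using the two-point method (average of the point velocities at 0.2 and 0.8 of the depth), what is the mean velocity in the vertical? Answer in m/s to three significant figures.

v̄ = (1.765 + 0.849) / 2 = 1.307 m/s

1.31 m/s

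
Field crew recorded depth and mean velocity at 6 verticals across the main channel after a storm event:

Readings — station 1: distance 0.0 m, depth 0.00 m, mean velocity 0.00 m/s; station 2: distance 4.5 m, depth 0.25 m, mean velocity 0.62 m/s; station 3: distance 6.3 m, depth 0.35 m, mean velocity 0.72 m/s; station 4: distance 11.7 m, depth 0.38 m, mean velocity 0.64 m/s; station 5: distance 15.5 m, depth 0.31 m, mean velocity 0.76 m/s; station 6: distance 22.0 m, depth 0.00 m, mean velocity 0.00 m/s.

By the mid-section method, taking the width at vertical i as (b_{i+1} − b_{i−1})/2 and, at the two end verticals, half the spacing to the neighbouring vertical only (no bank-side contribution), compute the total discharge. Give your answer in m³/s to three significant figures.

w_2 = (6.3 − 0.0)/2 = 3.15 m; q_2 = 0.62 × 0.25 × 3.15 = 0.4883 m³/s
w_3 = (11.7 − 4.5)/2 = 3.6 m; q_3 = 0.72 × 0.35 × 3.6 = 0.9072 m³/s
w_4 = (15.5 − 6.3)/2 = 4.6 m; q_4 = 0.64 × 0.38 × 4.6 = 1.119 m³/s
w_5 = (22.0 − 11.7)/2 = 5.15 m; q_5 = 0.76 × 0.31 × 5.15 = 1.213 m³/s
Stations 1, 6 contribute zero (depth or velocity is 0).
Q = Σ qᵢ = 3.728 m³/s

3.73 m³/s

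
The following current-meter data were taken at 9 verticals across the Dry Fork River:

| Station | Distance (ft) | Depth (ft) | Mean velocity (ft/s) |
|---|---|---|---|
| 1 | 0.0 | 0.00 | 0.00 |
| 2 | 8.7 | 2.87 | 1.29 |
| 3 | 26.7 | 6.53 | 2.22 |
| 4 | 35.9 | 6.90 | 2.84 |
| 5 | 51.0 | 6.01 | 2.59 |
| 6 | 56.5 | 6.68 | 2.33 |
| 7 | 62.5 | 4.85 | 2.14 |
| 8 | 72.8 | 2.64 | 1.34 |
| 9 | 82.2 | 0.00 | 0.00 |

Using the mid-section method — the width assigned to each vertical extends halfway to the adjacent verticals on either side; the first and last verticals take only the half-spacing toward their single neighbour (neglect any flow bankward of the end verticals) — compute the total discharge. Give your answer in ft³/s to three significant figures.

w_2 = (26.7 − 0.0)/2 = 13.35 ft; q_2 = 1.29 × 2.87 × 13.35 = 49.43 ft³/s
w_3 = (35.9 − 8.7)/2 = 13.6 ft; q_3 = 2.22 × 6.53 × 13.6 = 197.2 ft³/s
w_4 = (51.0 − 26.7)/2 = 12.15 ft; q_4 = 2.84 × 6.90 × 12.15 = 238.1 ft³/s
w_5 = (56.5 − 35.9)/2 = 10.3 ft; q_5 = 2.59 × 6.01 × 10.3 = 160.3 ft³/s
w_6 = (62.5 − 51.0)/2 = 5.75 ft; q_6 = 2.33 × 6.68 × 5.75 = 89.50 ft³/s
w_7 = (72.8 − 56.5)/2 = 8.15 ft; q_7 = 2.14 × 4.85 × 8.15 = 84.59 ft³/s
w_8 = (82.2 − 62.5)/2 = 9.85 ft; q_8 = 1.34 × 2.64 × 9.85 = 34.85 ft³/s
Stations 1, 9 contribute zero (depth or velocity is 0).
Q = Σ qᵢ = 853.9 ft³/s

854 ft³/s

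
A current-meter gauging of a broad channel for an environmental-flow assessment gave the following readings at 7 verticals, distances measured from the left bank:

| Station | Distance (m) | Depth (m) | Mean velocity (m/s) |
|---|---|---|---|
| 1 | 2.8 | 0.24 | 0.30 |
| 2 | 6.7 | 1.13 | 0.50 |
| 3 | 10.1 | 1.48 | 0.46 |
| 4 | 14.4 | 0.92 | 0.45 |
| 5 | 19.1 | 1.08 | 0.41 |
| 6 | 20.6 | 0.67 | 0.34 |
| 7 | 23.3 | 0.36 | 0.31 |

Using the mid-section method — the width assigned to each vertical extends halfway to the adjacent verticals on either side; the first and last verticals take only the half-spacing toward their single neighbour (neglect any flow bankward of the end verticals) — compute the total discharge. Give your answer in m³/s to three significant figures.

8.69 m³/s

w_1 = (6.7 − 2.8)/2 = 1.95 m; q_1 = 0.30 × 0.24 × 1.95 = 0.1404 m³/s
w_2 = (10.1 − 2.8)/2 = 3.65 m; q_2 = 0.50 × 1.13 × 3.65 = 2.062 m³/s
w_3 = (14.4 − 6.7)/2 = 3.85 m; q_3 = 0.46 × 1.48 × 3.85 = 2.621 m³/s
w_4 = (19.1 − 10.1)/2 = 4.5 m; q_4 = 0.45 × 0.92 × 4.5 = 1.863 m³/s
w_5 = (20.6 − 14.4)/2 = 3.1 m; q_5 = 0.41 × 1.08 × 3.1 = 1.373 m³/s
w_6 = (23.3 − 19.1)/2 = 2.1 m; q_6 = 0.34 × 0.67 × 2.1 = 0.4784 m³/s
w_7 = (23.3 − 20.6)/2 = 1.35 m; q_7 = 0.31 × 0.36 × 1.35 = 0.1507 m³/s
Q = Σ qᵢ = 8.688 m³/s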